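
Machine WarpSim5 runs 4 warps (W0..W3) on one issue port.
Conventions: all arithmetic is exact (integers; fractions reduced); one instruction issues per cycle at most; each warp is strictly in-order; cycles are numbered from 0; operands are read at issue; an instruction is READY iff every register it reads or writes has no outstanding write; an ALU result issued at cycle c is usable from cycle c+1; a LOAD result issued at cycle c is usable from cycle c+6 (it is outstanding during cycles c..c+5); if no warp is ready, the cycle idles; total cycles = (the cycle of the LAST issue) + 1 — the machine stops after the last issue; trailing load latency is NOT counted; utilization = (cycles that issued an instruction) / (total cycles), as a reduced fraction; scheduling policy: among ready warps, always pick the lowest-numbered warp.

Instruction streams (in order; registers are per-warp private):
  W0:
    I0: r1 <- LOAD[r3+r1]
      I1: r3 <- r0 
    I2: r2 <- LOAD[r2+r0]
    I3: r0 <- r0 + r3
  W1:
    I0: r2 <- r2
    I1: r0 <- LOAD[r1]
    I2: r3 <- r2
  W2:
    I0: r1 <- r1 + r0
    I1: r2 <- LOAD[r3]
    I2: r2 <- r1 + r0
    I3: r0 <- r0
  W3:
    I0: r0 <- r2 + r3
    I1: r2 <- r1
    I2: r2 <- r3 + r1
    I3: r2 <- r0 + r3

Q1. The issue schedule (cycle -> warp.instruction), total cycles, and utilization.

cycle 0: W0.I0
cycle 1: W0.I1
cycle 2: W0.I2
cycle 3: W0.I3
cycle 4: W1.I0
cycle 5: W1.I1
cycle 6: W1.I2
cycle 7: W2.I0
cycle 8: W2.I1
cycle 9: W3.I0
cycle 10: W3.I1
cycle 11: W3.I2
cycle 12: W3.I3
cycle 13: idle
cycle 14: W2.I2
cycle 15: W2.I3

Answer: 16 cycles, utilization 15/16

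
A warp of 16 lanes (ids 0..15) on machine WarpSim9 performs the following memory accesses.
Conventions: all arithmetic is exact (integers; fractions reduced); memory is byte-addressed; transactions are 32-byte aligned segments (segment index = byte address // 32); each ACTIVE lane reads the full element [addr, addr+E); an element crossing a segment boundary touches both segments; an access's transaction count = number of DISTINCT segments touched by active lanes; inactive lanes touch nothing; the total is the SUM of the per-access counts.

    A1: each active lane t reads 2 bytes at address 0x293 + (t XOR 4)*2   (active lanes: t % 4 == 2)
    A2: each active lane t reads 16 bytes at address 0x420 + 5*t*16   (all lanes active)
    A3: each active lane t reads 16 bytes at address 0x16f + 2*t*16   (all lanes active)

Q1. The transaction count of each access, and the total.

A1: 2 transactions
A2: 16 transactions
A3: 16 transactions

Answer: 2,16,16; total 34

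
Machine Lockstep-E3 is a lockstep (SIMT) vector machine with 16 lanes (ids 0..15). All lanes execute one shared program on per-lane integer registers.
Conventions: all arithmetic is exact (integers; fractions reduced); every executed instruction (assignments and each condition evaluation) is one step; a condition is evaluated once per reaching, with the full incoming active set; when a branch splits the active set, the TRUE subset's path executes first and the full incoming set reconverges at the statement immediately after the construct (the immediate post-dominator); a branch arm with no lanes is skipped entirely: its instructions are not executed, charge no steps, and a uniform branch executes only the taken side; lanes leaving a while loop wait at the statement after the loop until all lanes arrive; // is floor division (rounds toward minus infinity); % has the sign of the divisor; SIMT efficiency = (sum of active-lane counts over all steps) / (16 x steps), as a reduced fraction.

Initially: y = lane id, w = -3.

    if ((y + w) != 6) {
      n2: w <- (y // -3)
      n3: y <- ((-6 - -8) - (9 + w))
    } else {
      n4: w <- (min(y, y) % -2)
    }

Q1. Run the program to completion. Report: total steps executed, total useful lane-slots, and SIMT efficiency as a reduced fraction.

Answer: 4 steps, 47 useful, 47/64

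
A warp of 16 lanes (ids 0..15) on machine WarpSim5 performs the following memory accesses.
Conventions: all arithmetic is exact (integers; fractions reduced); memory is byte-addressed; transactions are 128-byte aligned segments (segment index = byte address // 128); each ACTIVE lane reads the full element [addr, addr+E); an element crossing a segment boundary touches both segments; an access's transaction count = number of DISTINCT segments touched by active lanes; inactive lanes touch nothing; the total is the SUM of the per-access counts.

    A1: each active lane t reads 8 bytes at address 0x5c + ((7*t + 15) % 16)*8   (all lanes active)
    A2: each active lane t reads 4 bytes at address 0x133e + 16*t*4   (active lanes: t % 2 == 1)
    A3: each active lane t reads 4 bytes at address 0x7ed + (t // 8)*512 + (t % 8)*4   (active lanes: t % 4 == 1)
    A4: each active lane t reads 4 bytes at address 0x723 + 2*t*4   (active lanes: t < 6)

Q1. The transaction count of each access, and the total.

A1: 2 transactions
A2: 9 transactions
A3: 4 transactions
A4: 1 transaction

Answer: 2,9,4,1; total 16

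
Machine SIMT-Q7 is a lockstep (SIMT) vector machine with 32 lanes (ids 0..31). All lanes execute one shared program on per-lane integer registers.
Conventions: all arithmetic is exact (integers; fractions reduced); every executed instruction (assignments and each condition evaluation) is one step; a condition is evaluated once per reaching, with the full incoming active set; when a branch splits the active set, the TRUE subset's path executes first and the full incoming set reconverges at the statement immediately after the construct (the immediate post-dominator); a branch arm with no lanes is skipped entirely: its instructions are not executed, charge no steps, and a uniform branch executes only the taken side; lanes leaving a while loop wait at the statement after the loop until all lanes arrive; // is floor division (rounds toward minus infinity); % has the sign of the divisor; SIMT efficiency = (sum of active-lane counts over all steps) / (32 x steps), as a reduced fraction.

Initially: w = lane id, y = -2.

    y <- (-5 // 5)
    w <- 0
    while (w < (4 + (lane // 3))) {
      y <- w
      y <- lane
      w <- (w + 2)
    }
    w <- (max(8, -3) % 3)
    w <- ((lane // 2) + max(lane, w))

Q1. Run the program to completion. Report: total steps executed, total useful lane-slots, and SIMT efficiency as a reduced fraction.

Answer: 33 steps, 756 useful, 63/88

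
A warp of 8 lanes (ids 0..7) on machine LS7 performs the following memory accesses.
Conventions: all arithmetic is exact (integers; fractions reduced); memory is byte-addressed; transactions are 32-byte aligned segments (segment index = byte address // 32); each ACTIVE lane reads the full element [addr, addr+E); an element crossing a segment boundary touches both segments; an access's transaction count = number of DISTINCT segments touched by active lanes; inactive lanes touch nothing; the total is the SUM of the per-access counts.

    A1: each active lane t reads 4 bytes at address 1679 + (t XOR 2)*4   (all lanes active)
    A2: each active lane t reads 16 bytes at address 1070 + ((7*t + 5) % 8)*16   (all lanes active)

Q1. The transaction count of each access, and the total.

A1: 2 transactions
A2: 5 transactions

Answer: 2,5; total 7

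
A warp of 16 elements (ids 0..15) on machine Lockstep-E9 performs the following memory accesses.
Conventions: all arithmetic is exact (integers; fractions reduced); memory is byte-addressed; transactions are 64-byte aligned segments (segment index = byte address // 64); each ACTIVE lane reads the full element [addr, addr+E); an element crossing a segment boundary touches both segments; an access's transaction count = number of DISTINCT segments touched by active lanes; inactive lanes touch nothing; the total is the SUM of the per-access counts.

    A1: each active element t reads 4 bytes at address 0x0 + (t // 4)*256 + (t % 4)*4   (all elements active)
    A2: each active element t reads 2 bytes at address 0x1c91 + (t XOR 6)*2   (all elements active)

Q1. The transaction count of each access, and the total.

A1: 4 transactions
A2: 1 transaction

Answer: 4,1; total 5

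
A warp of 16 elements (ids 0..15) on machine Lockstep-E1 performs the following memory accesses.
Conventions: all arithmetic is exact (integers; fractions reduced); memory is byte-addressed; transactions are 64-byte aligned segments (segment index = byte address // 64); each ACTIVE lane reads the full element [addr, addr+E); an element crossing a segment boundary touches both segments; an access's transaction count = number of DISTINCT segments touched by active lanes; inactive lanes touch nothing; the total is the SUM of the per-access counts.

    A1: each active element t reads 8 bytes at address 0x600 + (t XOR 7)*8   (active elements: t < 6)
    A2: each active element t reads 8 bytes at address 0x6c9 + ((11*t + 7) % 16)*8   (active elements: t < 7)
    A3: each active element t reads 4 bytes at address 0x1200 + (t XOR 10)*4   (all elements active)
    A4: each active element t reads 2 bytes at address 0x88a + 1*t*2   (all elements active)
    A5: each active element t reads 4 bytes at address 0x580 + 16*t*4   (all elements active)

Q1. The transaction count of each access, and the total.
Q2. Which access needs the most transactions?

A1: 1 transaction
A2: 3 transactions
A3: 1 transaction
A4: 1 transaction
A5: 16 transactions

Answer: 1,3,1,1,16; total 22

Answer: A5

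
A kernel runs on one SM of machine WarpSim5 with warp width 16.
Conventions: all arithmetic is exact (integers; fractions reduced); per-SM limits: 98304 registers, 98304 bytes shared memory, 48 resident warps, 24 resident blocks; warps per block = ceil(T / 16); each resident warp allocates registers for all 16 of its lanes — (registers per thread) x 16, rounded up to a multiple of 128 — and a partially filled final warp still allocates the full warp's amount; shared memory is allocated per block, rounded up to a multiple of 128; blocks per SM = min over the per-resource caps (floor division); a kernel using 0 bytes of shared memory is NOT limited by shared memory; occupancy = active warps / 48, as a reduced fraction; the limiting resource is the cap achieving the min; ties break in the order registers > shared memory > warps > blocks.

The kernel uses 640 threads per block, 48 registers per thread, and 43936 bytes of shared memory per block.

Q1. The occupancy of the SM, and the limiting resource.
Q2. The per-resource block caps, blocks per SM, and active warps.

Answer: occupancy 5/6, limited by warps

registers: 3 blocks
shared memory: 2 blocks
warps: 1 block
blocks: 24 blocks

Answer: 1 block, 40 active warps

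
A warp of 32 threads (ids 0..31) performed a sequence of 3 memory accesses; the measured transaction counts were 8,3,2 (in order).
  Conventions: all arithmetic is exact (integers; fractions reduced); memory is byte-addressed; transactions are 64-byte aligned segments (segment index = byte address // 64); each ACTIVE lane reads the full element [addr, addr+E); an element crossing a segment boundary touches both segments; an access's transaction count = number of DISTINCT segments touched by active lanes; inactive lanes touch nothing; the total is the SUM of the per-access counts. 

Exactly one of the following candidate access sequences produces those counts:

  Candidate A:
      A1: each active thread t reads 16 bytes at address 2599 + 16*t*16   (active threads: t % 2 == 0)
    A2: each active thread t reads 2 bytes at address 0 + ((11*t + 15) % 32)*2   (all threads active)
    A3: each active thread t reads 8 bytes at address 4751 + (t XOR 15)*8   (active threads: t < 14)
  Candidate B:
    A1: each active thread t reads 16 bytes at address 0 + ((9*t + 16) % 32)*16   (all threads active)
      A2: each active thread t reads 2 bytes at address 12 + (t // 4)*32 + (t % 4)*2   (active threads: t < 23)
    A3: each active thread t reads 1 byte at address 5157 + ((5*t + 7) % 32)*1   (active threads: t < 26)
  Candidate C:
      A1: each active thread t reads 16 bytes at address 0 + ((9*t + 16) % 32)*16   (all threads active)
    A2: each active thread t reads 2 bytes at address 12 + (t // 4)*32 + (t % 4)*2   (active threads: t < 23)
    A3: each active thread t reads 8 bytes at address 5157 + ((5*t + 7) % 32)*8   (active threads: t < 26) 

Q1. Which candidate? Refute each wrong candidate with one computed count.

A: A1 gives 16 transactions, not 8
C: A3 gives 5 transactions, not 2
B: all counts match (8,3,2)

Answer: B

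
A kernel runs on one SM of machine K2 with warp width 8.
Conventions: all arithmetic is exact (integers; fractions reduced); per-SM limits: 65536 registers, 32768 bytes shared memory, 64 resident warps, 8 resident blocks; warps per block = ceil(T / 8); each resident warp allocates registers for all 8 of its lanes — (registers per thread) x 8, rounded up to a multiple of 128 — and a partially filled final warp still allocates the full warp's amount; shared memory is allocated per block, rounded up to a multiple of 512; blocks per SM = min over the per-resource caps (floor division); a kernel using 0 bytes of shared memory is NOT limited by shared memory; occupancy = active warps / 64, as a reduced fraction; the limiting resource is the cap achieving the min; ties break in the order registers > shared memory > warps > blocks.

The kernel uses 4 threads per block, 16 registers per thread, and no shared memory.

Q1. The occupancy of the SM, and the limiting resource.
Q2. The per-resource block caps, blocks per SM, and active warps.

Answer: occupancy 1/8, limited by blocks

registers: 512 blocks
shared memory: no limit (kernel uses none)
warps: 64 blocks
blocks: 8 blocks

Answer: 8 blocks, 8 active warps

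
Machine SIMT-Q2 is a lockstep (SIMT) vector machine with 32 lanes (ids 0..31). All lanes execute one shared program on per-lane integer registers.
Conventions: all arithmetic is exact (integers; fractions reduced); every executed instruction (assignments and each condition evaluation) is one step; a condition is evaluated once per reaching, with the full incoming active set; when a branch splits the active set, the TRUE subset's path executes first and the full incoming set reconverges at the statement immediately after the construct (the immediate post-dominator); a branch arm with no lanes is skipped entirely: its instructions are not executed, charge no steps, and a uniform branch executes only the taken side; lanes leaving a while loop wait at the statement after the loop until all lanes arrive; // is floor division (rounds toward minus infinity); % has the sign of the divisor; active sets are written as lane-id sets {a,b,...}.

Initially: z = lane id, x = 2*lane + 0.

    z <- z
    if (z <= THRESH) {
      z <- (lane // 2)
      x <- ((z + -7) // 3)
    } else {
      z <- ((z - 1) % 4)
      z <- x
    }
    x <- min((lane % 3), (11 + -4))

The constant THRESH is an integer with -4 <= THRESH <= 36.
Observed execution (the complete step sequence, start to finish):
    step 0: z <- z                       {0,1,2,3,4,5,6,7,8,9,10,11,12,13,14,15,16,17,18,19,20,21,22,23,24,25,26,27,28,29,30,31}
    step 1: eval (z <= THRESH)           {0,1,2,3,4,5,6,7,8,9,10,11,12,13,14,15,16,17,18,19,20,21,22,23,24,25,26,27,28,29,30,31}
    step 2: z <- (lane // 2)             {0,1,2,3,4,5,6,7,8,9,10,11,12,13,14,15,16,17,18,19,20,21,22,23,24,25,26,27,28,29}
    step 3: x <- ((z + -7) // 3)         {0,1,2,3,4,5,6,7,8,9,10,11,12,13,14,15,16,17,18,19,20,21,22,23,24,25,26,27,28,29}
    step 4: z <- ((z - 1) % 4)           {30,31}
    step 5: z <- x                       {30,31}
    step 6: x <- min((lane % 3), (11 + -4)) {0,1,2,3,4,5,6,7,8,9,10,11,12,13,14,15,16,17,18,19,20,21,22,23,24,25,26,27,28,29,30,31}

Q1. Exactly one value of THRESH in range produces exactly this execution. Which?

Answer: THRESH = 29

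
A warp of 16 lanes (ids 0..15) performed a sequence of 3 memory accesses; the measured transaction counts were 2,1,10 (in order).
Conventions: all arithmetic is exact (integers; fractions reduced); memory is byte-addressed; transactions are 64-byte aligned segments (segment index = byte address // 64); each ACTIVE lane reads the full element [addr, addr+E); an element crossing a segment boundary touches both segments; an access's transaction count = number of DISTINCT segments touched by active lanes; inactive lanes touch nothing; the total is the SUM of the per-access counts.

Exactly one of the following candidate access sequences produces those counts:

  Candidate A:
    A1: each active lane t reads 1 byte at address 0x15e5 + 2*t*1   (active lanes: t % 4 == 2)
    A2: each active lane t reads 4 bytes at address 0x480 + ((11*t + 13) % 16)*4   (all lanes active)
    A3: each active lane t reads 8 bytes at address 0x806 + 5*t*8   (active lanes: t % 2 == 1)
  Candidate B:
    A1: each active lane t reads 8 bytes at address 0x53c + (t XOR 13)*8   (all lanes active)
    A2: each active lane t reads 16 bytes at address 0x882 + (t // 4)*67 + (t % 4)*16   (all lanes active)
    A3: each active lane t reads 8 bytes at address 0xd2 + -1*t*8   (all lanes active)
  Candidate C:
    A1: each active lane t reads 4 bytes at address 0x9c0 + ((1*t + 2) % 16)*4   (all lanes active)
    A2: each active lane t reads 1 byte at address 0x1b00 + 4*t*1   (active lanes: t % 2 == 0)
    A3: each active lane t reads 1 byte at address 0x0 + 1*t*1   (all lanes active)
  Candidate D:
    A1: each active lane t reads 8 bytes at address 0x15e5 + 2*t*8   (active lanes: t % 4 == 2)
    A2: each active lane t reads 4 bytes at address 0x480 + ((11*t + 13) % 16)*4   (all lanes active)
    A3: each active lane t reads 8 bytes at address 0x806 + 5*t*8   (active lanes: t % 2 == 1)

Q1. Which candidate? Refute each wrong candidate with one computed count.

B: A1 gives 3 transactions, not 2
C: A1 gives 1 transaction, not 2
D: A1 gives 4 transactions, not 2
A: all counts match (2,1,10)

Answer: A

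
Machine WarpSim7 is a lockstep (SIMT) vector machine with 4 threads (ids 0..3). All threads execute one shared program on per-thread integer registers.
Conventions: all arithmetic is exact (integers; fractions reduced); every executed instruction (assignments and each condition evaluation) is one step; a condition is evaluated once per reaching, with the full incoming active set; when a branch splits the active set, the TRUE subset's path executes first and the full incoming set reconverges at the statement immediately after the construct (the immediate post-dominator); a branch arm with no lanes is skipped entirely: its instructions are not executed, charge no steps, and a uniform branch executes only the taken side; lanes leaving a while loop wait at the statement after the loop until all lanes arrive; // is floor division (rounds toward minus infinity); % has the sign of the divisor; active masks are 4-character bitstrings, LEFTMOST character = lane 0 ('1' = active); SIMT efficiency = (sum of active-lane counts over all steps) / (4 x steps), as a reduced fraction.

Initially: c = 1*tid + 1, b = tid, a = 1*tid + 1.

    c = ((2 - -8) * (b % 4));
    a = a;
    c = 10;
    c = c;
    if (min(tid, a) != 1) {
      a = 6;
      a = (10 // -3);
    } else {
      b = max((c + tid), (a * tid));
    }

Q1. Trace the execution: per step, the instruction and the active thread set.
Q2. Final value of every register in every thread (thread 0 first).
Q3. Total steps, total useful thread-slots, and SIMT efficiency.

step 0: c <- ((2 - -8) * (b % 4))    1111
step 1: a <- a                       1111
step 2: c <- 10                      1111
step 3: c <- c                       1111
step 4: eval (min(tid, a) != 1)      1111
step 5: a <- 6                       1011
step 6: a <- (10 // -3)              1011
step 7: b <- max((c + tid), (a * tid)) 0100

Answer: 8 steps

c: 10,10,10,10
b: 0,11,2,3
a: -4,2,-4,-4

steps = 8; useful = 27; efficiency = 27/32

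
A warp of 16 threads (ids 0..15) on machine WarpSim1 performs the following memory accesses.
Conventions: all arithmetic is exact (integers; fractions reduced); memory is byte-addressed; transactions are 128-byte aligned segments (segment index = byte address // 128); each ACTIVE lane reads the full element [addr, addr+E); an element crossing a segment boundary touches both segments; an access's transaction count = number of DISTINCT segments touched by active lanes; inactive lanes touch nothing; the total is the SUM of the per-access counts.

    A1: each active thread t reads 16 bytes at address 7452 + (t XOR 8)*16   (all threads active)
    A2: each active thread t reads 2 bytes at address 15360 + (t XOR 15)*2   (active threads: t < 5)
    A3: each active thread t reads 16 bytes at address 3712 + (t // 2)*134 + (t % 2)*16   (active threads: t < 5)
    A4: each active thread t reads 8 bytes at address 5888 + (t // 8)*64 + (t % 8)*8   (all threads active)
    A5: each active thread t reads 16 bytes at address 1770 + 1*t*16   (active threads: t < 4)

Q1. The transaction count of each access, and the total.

A1: 3 transactions
A2: 1 transaction
A3: 3 transactions
A4: 1 transaction
A5: 2 transactions

Answer: 3,1,3,1,2; total 10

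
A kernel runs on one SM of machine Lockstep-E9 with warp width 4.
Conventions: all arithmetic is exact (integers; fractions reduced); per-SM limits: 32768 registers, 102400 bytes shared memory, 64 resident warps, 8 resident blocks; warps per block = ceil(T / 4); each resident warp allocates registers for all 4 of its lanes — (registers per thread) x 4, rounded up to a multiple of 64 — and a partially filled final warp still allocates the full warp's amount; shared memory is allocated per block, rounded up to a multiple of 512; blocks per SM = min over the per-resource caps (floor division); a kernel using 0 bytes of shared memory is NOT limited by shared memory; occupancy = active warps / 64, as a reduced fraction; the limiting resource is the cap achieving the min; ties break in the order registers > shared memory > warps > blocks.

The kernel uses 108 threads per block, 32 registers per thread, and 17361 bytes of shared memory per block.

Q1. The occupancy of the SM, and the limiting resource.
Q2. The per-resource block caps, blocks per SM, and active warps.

Answer: occupancy 27/32, limited by warps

registers: 9 blocks
shared memory: 5 blocks
warps: 2 blocks
blocks: 8 blocks

Answer: 2 blocks, 54 active warps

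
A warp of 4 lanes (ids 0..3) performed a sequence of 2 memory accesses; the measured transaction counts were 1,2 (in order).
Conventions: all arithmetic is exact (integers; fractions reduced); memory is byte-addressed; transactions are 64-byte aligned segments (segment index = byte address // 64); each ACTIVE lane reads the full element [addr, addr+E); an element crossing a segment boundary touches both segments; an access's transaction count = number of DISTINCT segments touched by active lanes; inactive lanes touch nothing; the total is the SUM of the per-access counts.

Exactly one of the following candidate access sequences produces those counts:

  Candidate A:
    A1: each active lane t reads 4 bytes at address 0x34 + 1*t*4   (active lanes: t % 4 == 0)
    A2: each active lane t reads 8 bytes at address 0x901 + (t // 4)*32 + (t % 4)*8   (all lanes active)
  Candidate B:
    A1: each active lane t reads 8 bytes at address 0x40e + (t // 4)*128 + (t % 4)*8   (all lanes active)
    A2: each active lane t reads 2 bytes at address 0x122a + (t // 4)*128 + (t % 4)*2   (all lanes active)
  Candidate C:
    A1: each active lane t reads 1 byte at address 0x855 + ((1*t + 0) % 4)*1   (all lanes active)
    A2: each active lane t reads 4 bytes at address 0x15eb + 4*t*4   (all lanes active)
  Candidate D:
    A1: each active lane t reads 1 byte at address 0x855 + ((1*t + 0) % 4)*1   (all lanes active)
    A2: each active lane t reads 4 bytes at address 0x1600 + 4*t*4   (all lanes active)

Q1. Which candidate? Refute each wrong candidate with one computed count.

A: A2 gives 1 transaction, not 2
B: A2 gives 1 transaction, not 2
D: A2 gives 1 transaction, not 2
C: all counts match (1,2)

Answer: C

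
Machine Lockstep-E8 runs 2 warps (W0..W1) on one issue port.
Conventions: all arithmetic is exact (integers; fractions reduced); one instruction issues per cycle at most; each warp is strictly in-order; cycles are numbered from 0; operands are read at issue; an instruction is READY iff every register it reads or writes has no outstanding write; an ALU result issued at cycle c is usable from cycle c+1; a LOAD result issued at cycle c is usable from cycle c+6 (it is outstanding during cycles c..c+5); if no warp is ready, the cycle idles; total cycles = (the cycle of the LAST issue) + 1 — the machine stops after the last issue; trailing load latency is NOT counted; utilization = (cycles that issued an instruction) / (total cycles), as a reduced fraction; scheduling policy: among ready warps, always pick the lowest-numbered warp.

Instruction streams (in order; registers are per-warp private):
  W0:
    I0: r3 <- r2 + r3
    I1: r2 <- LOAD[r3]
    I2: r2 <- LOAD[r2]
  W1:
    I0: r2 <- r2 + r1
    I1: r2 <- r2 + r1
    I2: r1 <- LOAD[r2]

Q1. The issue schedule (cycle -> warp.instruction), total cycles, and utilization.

cycle 0: W0.I0
cycle 1: W0.I1
cycle 2: W1.I0
cycle 3: W1.I1
cycle 4: W1.I2
cycle 5: idle
cycle 6: idle
cycle 7: W0.I2

Answer: 8 cycles, utilization 3/4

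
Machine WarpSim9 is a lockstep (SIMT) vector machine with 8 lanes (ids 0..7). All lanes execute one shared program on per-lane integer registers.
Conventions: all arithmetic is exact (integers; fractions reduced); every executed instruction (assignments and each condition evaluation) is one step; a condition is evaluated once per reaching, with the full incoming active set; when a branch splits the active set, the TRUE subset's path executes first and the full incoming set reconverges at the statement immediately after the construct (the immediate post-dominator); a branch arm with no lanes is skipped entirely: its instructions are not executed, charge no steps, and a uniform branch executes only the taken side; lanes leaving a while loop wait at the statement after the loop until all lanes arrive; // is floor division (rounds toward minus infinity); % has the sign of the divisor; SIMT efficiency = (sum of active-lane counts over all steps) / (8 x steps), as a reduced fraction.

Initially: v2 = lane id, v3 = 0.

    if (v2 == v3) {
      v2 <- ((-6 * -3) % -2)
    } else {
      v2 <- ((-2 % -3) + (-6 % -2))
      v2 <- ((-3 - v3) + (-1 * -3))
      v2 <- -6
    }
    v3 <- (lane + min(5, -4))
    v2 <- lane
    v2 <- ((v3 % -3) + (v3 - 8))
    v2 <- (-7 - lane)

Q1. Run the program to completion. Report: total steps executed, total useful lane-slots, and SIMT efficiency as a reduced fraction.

Answer: 9 steps, 62 useful, 31/36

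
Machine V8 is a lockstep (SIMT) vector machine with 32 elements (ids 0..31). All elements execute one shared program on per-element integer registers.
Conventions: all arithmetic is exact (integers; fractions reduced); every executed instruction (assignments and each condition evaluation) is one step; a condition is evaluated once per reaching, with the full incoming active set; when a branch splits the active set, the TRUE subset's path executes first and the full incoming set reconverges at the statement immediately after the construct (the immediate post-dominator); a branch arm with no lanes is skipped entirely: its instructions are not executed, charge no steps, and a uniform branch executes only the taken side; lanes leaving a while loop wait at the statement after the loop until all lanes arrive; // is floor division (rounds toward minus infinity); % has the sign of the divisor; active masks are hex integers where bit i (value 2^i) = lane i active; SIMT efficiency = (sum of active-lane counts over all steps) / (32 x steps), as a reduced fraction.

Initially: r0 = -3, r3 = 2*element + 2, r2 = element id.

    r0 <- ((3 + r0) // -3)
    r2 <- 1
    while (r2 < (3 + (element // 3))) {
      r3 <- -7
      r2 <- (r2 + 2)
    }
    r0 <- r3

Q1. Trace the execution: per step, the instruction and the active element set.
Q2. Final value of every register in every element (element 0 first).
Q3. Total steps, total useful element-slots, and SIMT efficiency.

step 0: r0 <- ((3 + r0) // -3)       0xffffffff
step 1: r2 <- 1                      0xffffffff
step 2: eval (r2 < (3 + (element // 3))) 0xffffffff
step 3: r3 <- -7                     0xffffffff
step 4: r2 <- (r2 + 2)               0xffffffff
step 5: eval (r2 < (3 + (element // 3))) 0xffffffff
step 6: r3 <- -7                     0xfffffff8
step 7: r2 <- (r2 + 2)               0xfffffff8
step 8: eval (r2 < (3 + (element // 3))) 0xfffffff8
step 9: r3 <- -7                     0xfffffe00
step 10: r2 <- (r2 + 2)               0xfffffe00
step 11: eval (r2 < (3 + (element // 3))) 0xfffffe00
step 12: r3 <- -7                     0xffff8000
step 13: r2 <- (r2 + 2)               0xffff8000
step 14: eval (r2 < (3 + (element // 3))) 0xffff8000
step 15: r3 <- -7                     0xffe00000
step 16: r2 <- (r2 + 2)               0xffe00000
step 17: eval (r2 < (3 + (element // 3))) 0xffe00000
step 18: r3 <- -7                     0xf8000000
step 19: r2 <- (r2 + 2)               0xf8000000
step 20: eval (r2 < (3 + (element // 3))) 0xf8000000
step 21: r0 <- r3                     0xffffffff

Answer: 22 steps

r0: -7,-7,-7,-7,-7,-7,-7,-7,-7,-7,-7,-7,-7,-7,-7,-7,-7,-7,-7,-7,-7,-7,-7,-7,-7,-7,-7,-7,-7,-7,-7,-7
r3: -7,-7,-7,-7,-7,-7,-7,-7,-7,-7,-7,-7,-7,-7,-7,-7,-7,-7,-7,-7,-7,-7,-7,-7,-7,-7,-7,-7,-7,-7,-7,-7
r2: 3,3,3,5,5,5,5,5,5,7,7,7,7,7,7,9,9,9,9,9,9,11,11,11,11,11,11,13,13,13,13,13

steps = 22; useful = 479; efficiency = 479/704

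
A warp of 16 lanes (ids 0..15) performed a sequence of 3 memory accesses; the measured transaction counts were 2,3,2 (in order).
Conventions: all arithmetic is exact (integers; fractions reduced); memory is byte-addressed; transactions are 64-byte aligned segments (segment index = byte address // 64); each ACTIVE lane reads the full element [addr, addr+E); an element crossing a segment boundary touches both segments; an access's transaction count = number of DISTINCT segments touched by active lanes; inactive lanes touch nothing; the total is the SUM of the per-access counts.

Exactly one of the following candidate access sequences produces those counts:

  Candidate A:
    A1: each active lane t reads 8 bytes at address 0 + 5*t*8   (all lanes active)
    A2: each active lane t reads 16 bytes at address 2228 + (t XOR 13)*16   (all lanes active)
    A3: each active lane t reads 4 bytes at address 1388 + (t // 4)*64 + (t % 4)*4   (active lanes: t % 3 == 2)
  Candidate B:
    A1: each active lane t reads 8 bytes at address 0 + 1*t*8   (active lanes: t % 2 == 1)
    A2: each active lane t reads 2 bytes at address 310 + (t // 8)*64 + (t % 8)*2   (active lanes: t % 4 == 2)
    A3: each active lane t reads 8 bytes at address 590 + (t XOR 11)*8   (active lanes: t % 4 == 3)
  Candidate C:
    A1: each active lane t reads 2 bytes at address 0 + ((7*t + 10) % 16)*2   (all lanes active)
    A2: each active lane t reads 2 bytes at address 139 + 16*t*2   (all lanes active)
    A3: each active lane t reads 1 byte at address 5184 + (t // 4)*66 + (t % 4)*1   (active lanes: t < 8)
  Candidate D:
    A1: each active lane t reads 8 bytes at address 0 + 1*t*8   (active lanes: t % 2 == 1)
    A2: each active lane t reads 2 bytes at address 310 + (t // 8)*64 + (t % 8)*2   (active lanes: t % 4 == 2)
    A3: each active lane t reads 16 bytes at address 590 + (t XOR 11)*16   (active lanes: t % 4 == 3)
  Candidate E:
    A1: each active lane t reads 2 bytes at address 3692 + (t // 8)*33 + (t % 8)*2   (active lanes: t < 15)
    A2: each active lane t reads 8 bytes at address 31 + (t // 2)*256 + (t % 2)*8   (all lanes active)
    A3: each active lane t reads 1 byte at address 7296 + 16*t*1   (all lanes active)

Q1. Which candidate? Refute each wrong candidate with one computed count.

A: A1 gives 10 transactions, not 2
C: A1 gives 1 transaction, not 2
D: A3 gives 4 transactions, not 2
E: A2 gives 8 transactions, not 3
B: all counts match (2,3,2)

Answer: B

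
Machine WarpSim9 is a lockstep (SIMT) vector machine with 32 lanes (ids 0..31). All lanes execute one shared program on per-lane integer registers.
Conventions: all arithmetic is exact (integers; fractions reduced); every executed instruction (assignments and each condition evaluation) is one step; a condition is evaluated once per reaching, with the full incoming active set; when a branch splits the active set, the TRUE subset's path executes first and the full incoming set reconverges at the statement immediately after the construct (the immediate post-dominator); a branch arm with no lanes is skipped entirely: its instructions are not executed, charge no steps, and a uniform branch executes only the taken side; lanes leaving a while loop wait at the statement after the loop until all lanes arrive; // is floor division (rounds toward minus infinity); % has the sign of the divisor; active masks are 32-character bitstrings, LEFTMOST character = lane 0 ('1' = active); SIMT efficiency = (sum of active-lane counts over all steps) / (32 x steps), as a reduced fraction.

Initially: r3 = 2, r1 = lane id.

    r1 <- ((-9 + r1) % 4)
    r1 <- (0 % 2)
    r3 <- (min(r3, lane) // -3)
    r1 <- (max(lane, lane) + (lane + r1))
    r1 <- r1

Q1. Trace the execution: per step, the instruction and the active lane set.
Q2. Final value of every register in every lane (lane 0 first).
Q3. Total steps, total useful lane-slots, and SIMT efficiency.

step 0: r1 <- ((-9 + r1) % 4)        11111111111111111111111111111111
step 1: r1 <- (0 % 2)                11111111111111111111111111111111
step 2: r3 <- (min(r3, lane) // -3)  11111111111111111111111111111111
step 3: r1 <- (max(lane, lane) + (lane + r1)) 11111111111111111111111111111111
step 4: r1 <- r1                     11111111111111111111111111111111

Answer: 5 steps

r3: 0,-1,-1,-1,-1,-1,-1,-1,-1,-1,-1,-1,-1,-1,-1,-1,-1,-1,-1,-1,-1,-1,-1,-1,-1,-1,-1,-1,-1,-1,-1,-1
r1: 0,2,4,6,8,10,12,14,16,18,20,22,24,26,28,30,32,34,36,38,40,42,44,46,48,50,52,54,56,58,60,62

steps = 5; useful = 160; efficiency = 160/160 = 1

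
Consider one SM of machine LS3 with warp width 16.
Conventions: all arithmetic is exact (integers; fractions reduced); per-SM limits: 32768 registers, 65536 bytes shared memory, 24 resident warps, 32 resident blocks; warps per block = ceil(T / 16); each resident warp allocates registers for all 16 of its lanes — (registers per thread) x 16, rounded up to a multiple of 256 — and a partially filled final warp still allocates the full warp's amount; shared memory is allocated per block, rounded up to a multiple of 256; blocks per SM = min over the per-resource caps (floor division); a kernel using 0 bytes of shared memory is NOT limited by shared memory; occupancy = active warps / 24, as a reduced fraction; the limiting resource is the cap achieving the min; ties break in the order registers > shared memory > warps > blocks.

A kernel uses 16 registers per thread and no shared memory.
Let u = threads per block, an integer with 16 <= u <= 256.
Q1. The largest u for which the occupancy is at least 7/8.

Answer: u = 192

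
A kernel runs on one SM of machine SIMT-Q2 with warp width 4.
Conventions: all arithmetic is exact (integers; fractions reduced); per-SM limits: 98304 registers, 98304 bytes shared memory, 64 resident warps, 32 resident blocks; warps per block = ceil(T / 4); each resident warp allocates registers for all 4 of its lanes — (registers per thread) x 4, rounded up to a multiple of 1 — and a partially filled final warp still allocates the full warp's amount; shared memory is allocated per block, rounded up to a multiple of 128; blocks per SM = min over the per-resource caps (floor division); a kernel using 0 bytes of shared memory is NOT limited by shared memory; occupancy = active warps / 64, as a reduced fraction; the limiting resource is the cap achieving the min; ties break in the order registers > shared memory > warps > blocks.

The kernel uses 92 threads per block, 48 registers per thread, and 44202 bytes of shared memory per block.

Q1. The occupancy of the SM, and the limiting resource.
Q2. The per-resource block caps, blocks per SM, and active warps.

Answer: occupancy 23/32, limited by shared memory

registers: 22 blocks
shared memory: 2 blocks
warps: 2 blocks
blocks: 32 blocks

Answer: 2 blocks, 46 active warps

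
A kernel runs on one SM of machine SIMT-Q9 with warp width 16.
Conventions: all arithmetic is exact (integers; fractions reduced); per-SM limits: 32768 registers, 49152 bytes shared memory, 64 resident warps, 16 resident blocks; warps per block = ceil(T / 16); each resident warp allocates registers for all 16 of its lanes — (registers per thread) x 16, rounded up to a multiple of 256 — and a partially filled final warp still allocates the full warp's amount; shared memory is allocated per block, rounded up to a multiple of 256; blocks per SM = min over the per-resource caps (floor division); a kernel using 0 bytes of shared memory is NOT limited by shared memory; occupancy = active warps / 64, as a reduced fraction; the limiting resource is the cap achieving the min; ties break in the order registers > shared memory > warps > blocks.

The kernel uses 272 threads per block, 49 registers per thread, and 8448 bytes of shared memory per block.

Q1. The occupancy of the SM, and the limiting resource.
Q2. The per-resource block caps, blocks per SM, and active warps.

Answer: occupancy 17/64, limited by registers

registers: 1 block
shared memory: 5 blocks
warps: 3 blocks
blocks: 16 blocks

Answer: 1 block, 17 active warps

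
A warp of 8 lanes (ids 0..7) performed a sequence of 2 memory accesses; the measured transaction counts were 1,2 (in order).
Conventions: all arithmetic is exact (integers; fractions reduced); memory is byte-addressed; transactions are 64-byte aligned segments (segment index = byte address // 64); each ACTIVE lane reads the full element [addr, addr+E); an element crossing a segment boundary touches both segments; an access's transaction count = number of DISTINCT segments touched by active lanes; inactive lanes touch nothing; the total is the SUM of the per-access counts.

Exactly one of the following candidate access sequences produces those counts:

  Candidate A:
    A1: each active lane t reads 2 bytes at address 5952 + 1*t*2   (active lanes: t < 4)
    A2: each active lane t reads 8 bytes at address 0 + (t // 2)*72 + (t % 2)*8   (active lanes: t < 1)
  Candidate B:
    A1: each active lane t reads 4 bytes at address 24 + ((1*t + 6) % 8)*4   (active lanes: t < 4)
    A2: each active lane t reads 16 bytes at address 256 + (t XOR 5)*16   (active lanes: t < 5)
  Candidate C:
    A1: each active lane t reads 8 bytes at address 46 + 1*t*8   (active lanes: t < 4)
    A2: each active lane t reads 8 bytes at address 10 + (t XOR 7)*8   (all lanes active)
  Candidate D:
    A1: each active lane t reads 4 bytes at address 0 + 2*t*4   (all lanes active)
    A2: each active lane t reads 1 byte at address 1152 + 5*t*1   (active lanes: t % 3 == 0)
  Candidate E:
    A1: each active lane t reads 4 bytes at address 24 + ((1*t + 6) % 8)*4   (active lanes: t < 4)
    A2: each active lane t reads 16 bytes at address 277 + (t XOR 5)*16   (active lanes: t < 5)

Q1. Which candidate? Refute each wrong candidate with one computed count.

A: A2 gives 1 transaction, not 2
C: A1 gives 2 transactions, not 1
D: A2 gives 1 transaction, not 2
E: A2 gives 3 transactions, not 2
B: all counts match (1,2)

Answer: B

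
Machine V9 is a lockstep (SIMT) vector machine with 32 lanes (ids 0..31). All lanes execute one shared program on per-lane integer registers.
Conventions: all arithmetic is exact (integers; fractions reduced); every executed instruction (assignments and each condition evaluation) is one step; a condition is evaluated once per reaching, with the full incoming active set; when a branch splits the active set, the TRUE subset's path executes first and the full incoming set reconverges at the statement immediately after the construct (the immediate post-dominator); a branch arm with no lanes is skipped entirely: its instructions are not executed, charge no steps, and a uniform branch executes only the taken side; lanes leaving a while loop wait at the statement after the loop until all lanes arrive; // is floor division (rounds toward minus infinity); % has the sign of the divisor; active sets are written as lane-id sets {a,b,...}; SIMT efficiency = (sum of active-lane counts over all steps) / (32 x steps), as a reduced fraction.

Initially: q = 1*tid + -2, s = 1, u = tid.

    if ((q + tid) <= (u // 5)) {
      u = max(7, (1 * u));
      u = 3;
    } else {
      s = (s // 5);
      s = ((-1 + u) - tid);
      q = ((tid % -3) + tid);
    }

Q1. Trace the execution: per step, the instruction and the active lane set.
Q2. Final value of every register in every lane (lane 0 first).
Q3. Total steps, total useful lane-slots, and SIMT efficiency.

step 0: eval ((q + tid) <= (u // 5)) {0,1,2,3,4,5,6,7,8,9,10,11,12,13,14,15,16,17,18,19,20,21,22,23,24,25,26,27,28,29,30,31}
step 1: u <- max(7, (1 * u))         {0,1}
step 2: u <- 3                       {0,1}
step 3: s <- (s // 5)                {2,3,4,5,6,7,8,9,10,11,12,13,14,15,16,17,18,19,20,21,22,23,24,25,26,27,28,29,30,31}
step 4: s <- ((-1 + u) - tid)        {2,3,4,5,6,7,8,9,10,11,12,13,14,15,16,17,18,19,20,21,22,23,24,25,26,27,28,29,30,31}
step 5: q <- ((tid % -3) + tid)      {2,3,4,5,6,7,8,9,10,11,12,13,14,15,16,17,18,19,20,21,22,23,24,25,26,27,28,29,30,31}

Answer: 6 steps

q: -2,-1,1,3,2,4,6,5,7,9,8,10,12,11,13,15,14,16,18,17,19,21,20,22,24,23,25,27,26,28,30,29
s: 1,1,-1,-1,-1,-1,-1,-1,-1,-1,-1,-1,-1,-1,-1,-1,-1,-1,-1,-1,-1,-1,-1,-1,-1,-1,-1,-1,-1,-1,-1,-1
u: 3,3,2,3,4,5,6,7,8,9,10,11,12,13,14,15,16,17,18,19,20,21,22,23,24,25,26,27,28,29,30,31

steps = 6; useful = 126; efficiency = 126/192 = 21/32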